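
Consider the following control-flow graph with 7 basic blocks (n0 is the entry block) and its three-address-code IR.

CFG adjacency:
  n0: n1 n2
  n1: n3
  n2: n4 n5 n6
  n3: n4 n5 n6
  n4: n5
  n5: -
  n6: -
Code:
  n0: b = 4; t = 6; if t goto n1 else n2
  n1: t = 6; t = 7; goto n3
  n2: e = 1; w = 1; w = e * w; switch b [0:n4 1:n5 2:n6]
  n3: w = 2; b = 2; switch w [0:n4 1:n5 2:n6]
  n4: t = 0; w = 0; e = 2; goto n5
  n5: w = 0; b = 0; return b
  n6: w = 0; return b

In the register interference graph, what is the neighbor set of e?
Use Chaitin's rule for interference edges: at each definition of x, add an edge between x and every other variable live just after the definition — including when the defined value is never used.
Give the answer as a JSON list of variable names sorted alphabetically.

def/use:
  n0: {b,t} / ∅
  n1: {t} / ∅
  n2: {e,w} / {b}
  n3: {b,w} / ∅
  n4: {e,t,w} / ∅
  n5: {b,w} / ∅
  n6: {w} / {b}

Live sets:
  n0: in=∅ out={b}
  n1: in=∅ out=∅
  n2: in={b} out={b}
  n3: in=∅ out={b}
  n4: in=∅ out=∅
  n5: in=∅ out=∅
  n6: in={b} out=∅

Interference:
  b: {e,t,w}
  e: {b,w}
  t: {b}
  w: {b,e}

N(e) = ["b", "w"]

Answer: ["b", "w"]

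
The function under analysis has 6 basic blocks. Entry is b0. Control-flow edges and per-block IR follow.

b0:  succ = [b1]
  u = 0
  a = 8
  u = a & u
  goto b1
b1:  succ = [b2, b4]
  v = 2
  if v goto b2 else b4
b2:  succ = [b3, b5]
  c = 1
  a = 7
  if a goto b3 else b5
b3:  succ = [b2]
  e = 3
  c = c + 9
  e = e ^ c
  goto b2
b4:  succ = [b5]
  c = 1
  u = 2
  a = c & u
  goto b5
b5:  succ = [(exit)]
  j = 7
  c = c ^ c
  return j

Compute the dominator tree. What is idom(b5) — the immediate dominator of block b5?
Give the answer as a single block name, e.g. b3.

Answer: b1

Working:
idom tree: b1←b0 b2←b1 b3←b2 b4←b1 b5←b1
Dom at joins:
  b2: preds {b1,b3}: {b0,b1} ∩ {b0,b1,b2,b3} = {b0,b1}; idom=b1
  b5: preds {b2,b4}: {b0,b1,b2} ∩ {b0,b1,b4} = {b0,b1}; idom=b1

idom(b5) = b1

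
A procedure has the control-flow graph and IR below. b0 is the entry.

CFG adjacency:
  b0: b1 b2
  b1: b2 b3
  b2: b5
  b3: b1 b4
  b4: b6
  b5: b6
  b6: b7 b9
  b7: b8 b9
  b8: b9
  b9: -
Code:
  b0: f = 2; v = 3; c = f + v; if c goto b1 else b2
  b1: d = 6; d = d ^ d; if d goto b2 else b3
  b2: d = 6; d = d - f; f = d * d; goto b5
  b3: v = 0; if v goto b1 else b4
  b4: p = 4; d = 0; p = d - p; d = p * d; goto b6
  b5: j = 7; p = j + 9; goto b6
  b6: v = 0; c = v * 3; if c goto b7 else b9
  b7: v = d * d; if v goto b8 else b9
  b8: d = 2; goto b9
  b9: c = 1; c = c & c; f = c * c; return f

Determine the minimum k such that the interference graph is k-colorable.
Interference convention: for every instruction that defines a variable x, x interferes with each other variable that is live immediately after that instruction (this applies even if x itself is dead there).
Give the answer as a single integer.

Answer: 3

Derivation:
def/use:
  b0: {c,f,v} / ∅
  b1: {d} / ∅
  b2: {d,f} / {f}
  b3: {v} / ∅
  b4: {d,p} / ∅
  b5: {j,p} / ∅
  b6: {c,v} / ∅
  b7: {v} / {d}
  b8: {d} / ∅
  b9: {c,f} / ∅

Live sets:
  b0 li=∅ lo={f}
  b1 li={f} lo={f}
  b2 li={f} lo={d}
  b3 li={f} lo={f}
  b4 li=∅ lo={d}
  b5 li={d} lo={d}
  b6 li={d} lo={d}
  b7 li={d} lo=∅
  b8 li=∅ lo=∅
  b9 li=∅ lo=∅

Conflict graph:
  c: {d,f}
  d: {c,f,j,p,v}
  f: {c,d,v}
  j: {d}
  p: {d}
  v: {d,f}

Registers:
  {c,d,f} pairwise interfere (3-clique) ⇒ χ ≥ 3
  3-colouring: R0={d}  R1={f,j,p}  R2={c,v}
  χ = 3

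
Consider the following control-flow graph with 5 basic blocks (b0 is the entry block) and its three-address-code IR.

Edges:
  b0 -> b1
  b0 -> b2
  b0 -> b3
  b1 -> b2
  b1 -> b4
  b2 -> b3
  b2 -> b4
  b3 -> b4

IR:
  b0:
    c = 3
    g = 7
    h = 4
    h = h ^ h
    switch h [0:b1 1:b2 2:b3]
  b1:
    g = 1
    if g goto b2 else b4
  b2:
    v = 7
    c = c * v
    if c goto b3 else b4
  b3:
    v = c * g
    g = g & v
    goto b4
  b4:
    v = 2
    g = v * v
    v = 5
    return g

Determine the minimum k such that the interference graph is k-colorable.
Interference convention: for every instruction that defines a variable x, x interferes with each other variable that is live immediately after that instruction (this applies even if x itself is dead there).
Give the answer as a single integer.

Per-block:
  b0 def {c,g,h} use ∅
  b1 def {g} use ∅
  b2 def {c,v} use {c}
  b3 def {g,v} use {c,g}
  b4 def {g,v} use ∅

Liveness:
  live b0: ∅→{c,g}
  live b1: {c}→{c,g}
  live b2: {c,g}→{c,g}
  live b3: {c,g}→∅
  live b4: ∅→∅

Interference:
  c: {g,h,v}
  g: {c,h,v}
  h: {c,g}
  v: {c,g}

Colouring:
  clique {c,g,h} ⇒ need ≥ 3
  3-colouring: c0={c}  c1={g}  c2={h,v}
  χ = 3

Answer: 3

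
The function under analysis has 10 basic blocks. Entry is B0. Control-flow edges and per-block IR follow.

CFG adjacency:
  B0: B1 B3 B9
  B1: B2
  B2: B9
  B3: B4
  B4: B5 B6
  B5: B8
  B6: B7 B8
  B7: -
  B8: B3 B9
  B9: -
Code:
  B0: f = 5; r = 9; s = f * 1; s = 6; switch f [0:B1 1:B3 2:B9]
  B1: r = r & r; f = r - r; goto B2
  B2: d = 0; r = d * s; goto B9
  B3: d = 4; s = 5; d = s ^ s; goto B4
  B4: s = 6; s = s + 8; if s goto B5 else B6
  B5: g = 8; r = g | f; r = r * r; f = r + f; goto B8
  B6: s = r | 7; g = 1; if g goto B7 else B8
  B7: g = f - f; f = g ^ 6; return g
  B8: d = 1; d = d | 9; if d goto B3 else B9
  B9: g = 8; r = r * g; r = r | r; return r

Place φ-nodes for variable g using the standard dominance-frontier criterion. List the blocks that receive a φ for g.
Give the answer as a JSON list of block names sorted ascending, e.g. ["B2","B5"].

idom tree: B1←B0 B2←B1 B3←B0 B4←B3 B5←B4 B6←B4 B7←B6 B8←B4 B9←B0
Dom∩ at merges:
  B3: preds {B0,B8}: {B0} ∩ {B0,B3,B4,B8} = {B0}; idom=B0
  B8: preds {B5,B6}: {B0,B3,B4,B5} ∩ {B0,B3,B4,B6} = {B0,B3,B4}; idom=B4
  B9: preds {B0,B2,B8}: {B0} ∩ {B0,B1,B2} ∩ {B0,B3,B4,B8} = {B0}; idom=B0

DF derivation:
  B3←B0: walk · to B0
  B3←B8: walk B8→B4→B3 to B0
  B8←B5: walk B5 to B4
  B8←B6: walk B6 to B4
  B9←B0: walk · to B0
  B9←B2: walk B2→B1 to B0
  B9←B8: walk B8→B4→B3 to B0
  B0 → ∅
  B1 → {B9}
  B2 → {B9}
  B3 → {B3,B9}
  B4 → {B3,B9}
  B5 → {B8}
  B6 → {B8}
  B7 → ∅
  B8 → {B3,B9}
  B9 → ∅

φ for g: defs {B5,B6,B7,B9}
  DF⁺ = {B3,B8,B9}

Answer: ["B3", "B8", "B9"]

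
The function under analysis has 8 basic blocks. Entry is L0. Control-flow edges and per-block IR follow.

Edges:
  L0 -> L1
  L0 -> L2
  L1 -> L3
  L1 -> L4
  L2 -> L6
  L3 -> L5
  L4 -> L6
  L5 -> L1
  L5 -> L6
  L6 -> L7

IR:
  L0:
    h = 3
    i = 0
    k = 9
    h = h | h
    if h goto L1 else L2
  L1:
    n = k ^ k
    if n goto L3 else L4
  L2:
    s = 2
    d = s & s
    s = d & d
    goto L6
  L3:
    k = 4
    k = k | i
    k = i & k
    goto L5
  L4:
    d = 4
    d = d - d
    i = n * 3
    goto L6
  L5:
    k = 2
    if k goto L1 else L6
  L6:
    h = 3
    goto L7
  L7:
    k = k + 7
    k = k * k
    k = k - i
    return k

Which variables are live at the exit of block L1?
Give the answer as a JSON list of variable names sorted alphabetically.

Answer: ["i", "k", "n"]

Working:
def/use:
  L0 def {h,i,k} use ∅
  L1 def {n} use {k}
  L2 def {d,s} use ∅
  L3 def {k} use {i}
  L4 def {d,i} use {n}
  L5 def {k} use ∅
  L6 def {h} use ∅
  L7 def {k} use {i,k}

Live sets:
  live L0: ∅→{i,k}
  live L1: {i,k}→{i,k,n}
  live L2: {i,k}→{i,k}
  live L3: {i}→{i}
  live L4: {k,n}→{i,k}
  live L5: {i}→{i,k}
  live L6: {i,k}→{i,k}
  live L7: {i,k}→∅

live-out(L1) = ["i", "k", "n"]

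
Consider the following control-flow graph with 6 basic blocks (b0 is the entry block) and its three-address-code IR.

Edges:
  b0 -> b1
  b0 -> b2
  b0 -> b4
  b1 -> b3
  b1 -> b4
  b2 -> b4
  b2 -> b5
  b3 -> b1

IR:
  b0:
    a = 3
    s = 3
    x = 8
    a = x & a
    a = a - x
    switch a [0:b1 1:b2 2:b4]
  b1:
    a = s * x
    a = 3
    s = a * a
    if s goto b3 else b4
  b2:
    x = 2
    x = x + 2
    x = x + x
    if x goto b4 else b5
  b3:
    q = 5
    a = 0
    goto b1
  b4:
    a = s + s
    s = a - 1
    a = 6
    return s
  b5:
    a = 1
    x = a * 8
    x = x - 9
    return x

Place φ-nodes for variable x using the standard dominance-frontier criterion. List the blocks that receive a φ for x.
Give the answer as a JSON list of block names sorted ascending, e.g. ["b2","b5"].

idom tree: b1←b0 b2←b0 b3←b1 b4←b0 b5←b2
Dom at joins:
  b1: preds {b0,b3}: {b0} ∩ {b0,b1,b3} = {b0}; idom=b0
  b4: preds {b0,b1,b2}: {b0} ∩ {b0,b1} ∩ {b0,b2} = {b0}; idom=b0

Frontier:
  b1←b0: walk · to b0
  b1←b3: walk b3→b1 to b0
  b4←b0: walk · to b0
  b4←b1: walk b1 to b0
  b4←b2: walk b2 to b0
  b0: DF=∅
  b1: DF={b1,b4}
  b2: DF={b4}
  b3: DF={b1}
  b4: DF=∅
  b5: DF=∅

φ for x: defs {b0,b2,b5}
  DF⁺ = {b4}

Answer: ["b4"]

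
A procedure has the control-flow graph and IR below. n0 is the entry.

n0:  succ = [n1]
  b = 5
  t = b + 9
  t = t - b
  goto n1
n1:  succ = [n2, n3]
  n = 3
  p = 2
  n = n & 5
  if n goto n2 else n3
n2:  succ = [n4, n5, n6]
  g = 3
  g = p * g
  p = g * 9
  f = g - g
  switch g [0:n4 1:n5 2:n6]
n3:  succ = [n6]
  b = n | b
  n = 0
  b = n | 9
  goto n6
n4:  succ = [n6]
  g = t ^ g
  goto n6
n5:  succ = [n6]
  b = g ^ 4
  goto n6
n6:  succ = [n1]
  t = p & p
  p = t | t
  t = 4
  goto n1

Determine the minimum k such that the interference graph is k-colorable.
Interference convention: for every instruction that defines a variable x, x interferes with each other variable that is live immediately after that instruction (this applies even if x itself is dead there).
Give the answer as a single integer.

Answer: 5

Analysis:
Block summaries:
  n0 def {b,t} use ∅
  n1 def {n,p} use ∅
  n2 def {f,g,p} use {p}
  n3 def {b,n} use {b,n}
  n4 def {g} use {g,t}
  n5 def {b} use {g}
  n6 def {p,t} use {p}

Liveness:
  live n0: ∅→{b,t}
  live n1: {b,t}→{b,n,p,t}
  live n2: {b,p,t}→{b,g,p,t}
  live n3: {b,n,p}→{b,p}
  live n4: {b,g,p,t}→{b,p}
  live n5: {g,p}→{b,p}
  live n6: {b,p}→{b,t}

Interfere edges:
  b↔{f,g,n,p,t}
  f↔{b,g,p,t}
  g↔{b,f,p,t}
  n↔{b,p,t}
  p↔{b,f,g,n,t}
  t↔{b,f,g,n,p}

Registers:
  {b,f,g,p,t} pairwise interfere (5-clique) ⇒ χ ≥ 5
  assign b→R0 f→R3 g→R4 n→R3 p→R1 t→R2 — no edge inside a register ⇒ χ ≤ 5
  χ = 5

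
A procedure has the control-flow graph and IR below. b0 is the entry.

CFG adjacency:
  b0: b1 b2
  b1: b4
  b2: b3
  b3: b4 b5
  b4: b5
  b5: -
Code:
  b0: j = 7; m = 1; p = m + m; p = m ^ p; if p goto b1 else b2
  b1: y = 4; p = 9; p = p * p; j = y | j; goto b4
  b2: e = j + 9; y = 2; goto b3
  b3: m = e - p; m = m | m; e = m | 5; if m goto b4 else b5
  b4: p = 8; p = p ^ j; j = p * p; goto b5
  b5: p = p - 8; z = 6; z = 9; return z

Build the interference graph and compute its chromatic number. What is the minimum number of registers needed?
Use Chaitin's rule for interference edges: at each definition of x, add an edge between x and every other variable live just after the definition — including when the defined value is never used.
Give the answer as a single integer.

Answer: 4

Derivation:
Per-block:
  b0: def={j,m,p} ue=∅
  b1: def={j,p,y} ue={j}
  b2: def={e,y} ue={j}
  b3: def={e,m} ue={e,p}
  b4: def={j,p} ue={j}
  b5: def={p,z} ue={p}

Liveness:
  live b0: ∅→{j,p}
  live b1: {j}→{j}
  live b2: {j,p}→{e,j,p}
  live b3: {e,j,p}→{j,p}
  live b4: {j}→{p}
  live b5: {p}→∅

Conflict graph:
  e↔{j,m,p,y}
  j↔{e,m,p,y}
  m↔{e,j,p}
  p↔{e,j,m,y}
  y↔{e,j,p}
  z↔∅

Chromatic number:
  lower bound: {e,j,m,p} mutually conflict ⇒ χ ≥ 4
  4-colouring: r0={e,z}  r1={j}  r2={p}  r3={m,y}
  χ = 4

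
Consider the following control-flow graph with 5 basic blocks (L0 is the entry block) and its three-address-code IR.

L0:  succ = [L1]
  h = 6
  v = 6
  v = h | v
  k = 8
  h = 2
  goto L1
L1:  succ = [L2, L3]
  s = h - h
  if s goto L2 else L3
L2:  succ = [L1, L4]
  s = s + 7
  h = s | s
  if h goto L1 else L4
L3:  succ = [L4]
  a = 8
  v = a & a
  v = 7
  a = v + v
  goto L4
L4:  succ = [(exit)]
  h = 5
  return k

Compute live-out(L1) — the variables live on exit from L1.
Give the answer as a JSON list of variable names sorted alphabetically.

Answer: ["k", "s"]

Analysis:
Block summaries:
  L0 def {h,k,v} use ∅
  L1 def {s} use {h}
  L2 def {h,s} use {s}
  L3 def {a,v} use ∅
  L4 def {h} use {k}

Backward fixpoint:
  L0: in=∅ out={h,k}
  L1: in={h,k} out={k,s}
  L2: in={k,s} out={h,k}
  L3: in={k} out={k}
  L4: in={k} out=∅

live-out(L1) = ["k", "s"]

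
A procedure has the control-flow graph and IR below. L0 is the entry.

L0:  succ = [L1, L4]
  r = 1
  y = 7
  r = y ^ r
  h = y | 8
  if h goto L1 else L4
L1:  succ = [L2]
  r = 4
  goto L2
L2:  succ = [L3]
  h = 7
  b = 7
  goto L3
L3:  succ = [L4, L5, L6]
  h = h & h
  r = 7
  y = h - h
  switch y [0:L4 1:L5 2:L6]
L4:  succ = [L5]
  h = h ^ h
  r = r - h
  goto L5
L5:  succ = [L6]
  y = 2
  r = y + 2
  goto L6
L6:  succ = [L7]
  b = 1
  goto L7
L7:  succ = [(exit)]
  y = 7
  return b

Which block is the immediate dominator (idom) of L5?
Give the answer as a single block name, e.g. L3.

Answer: L0

Derivation:
idom tree: L1←L0 L2←L1 L3←L2 L4←L0 L5←L0 L6←L0 L7←L6
Join-block Dom:
  L4: preds {L0,L3}: {L0} ∩ {L0,L1,L2,L3} = {L0}; idom=L0
  L5: preds {L3,L4}: {L0,L1,L2,L3} ∩ {L0,L4} = {L0}; idom=L0
  L6: preds {L3,L5}: {L0,L1,L2,L3} ∩ {L0,L5} = {L0}; idom=L0

idom(L5) = L0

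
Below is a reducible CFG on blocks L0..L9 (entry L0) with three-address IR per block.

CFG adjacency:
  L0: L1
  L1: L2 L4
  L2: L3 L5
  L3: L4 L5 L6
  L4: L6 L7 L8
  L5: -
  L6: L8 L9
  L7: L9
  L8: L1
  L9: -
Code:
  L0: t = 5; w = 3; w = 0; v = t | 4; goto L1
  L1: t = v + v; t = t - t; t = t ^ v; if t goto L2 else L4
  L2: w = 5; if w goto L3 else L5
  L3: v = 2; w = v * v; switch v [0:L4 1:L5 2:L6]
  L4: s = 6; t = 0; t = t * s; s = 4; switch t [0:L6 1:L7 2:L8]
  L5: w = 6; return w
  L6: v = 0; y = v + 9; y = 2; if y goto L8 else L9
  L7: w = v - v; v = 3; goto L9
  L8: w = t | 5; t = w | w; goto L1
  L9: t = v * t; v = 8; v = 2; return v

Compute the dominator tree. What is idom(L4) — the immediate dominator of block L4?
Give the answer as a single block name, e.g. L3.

idom tree: L1←L0 L2←L1 L3←L2 L4←L1 L5←L2 L6←L1 L7←L4 L8←L1 L9←L1
Dom∩ at merges:
  L1: preds {L0,L8}: {L0} ∩ {L0,L1,L8} = {L0}; idom=L0
  L4: preds {L1,L3}: {L0,L1} ∩ {L0,L1,L2,L3} = {L0,L1}; idom=L1
  L5: preds {L2,L3}: {L0,L1,L2} ∩ {L0,L1,L2,L3} = {L0,L1,L2}; idom=L2
  L6: preds {L3,L4}: {L0,L1,L2,L3} ∩ {L0,L1,L4} = {L0,L1}; idom=L1
  L8: preds {L4,L6}: {L0,L1,L4} ∩ {L0,L1,L6} = {L0,L1}; idom=L1
  L9: preds {L6,L7}: {L0,L1,L6} ∩ {L0,L1,L4,L7} = {L0,L1}; idom=L1

idom(L4) = L1

Answer: L1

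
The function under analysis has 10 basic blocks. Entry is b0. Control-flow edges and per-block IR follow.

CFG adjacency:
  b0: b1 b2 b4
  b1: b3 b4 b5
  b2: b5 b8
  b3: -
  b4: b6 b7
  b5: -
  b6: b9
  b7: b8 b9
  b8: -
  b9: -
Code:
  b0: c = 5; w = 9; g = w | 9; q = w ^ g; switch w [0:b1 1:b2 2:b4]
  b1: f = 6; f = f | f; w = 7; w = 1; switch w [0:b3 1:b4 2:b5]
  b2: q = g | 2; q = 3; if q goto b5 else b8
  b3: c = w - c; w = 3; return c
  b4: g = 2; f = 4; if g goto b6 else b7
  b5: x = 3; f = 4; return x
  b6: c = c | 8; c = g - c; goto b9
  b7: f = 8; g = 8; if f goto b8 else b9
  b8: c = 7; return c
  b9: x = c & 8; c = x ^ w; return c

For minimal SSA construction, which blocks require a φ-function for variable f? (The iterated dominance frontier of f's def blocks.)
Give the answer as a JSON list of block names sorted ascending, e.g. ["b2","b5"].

idom tree: b1←b0 b2←b0 b3←b1 b4←b0 b5←b0 b6←b4 b7←b4 b8←b0 b9←b4
Dom at joins:
  b4: preds {b0,b1}: {b0} ∩ {b0,b1} = {b0}; idom=b0
  b5: preds {b1,b2}: {b0,b1} ∩ {b0,b2} = {b0}; idom=b0
  b8: preds {b2,b7}: {b0,b2} ∩ {b0,b4,b7} = {b0}; idom=b0
  b9: preds {b6,b7}: {b0,b4,b6} ∩ {b0,b4,b7} = {b0,b4}; idom=b4

Frontier:
  b4←b0: walk · to b0
  b4←b1: walk b1 to b0
  b5←b1: walk b1 to b0
  b5←b2: walk b2 to b0
  b8←b2: walk b2 to b0
  b8←b7: walk b7→b4 to b0
  b9←b6: walk b6 to b4
  b9←b7: walk b7 to b4
  DF(b0)=∅
  DF(b1)={b4,b5}
  DF(b2)={b5,b8}
  DF(b3)=∅
  DF(b4)={b8}
  DF(b5)=∅
  DF(b6)={b9}
  DF(b7)={b8,b9}
  DF(b8)=∅
  DF(b9)=∅

φ for f: defs {b1,b4,b5,b7}
  DF⁺ = {b4,b5,b8,b9}

Answer: ["b4", "b5", "b8", "b9"]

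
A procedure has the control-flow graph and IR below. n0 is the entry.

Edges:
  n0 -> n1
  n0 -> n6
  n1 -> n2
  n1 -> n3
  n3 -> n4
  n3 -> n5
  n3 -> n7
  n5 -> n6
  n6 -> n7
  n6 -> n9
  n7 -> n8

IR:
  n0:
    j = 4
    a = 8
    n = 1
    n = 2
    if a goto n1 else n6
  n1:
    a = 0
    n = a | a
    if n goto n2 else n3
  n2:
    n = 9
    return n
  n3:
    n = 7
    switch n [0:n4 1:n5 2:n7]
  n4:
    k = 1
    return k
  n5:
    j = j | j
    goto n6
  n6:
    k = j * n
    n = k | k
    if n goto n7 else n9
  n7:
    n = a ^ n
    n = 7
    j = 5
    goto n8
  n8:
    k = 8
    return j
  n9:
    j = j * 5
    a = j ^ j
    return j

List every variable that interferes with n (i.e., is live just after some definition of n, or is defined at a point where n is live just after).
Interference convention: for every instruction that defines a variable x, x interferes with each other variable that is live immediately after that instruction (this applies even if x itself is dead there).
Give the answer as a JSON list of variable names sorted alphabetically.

def/use:
  n0 def {a,j,n} use ∅
  n1 def {a,n} use ∅
  n2 def {n} use ∅
  n3 def {n} use ∅
  n4 def {k} use ∅
  n5 def {j} use {j}
  n6 def {k,n} use {j,n}
  n7 def {j,n} use {a,n}
  n8 def {k} use {j}
  n9 def {a,j} use {j}

Backward fixpoint:
  n0: in=∅ out={a,j,n}
  n1: in={j} out={a,j}
  n2: in=∅ out=∅
  n3: in={a,j} out={a,j,n}
  n4: in=∅ out=∅
  n5: in={a,j,n} out={a,j,n}
  n6: in={a,j,n} out={a,j,n}
  n7: in={a,n} out={j}
  n8: in={j} out=∅
  n9: in={j} out=∅

Interfere edges:
  a — {j,k,n}
  j — {a,k,n}
  k — {a,j}
  n — {a,j}

N(n) = ["a", "j"]

Answer: ["a", "j"]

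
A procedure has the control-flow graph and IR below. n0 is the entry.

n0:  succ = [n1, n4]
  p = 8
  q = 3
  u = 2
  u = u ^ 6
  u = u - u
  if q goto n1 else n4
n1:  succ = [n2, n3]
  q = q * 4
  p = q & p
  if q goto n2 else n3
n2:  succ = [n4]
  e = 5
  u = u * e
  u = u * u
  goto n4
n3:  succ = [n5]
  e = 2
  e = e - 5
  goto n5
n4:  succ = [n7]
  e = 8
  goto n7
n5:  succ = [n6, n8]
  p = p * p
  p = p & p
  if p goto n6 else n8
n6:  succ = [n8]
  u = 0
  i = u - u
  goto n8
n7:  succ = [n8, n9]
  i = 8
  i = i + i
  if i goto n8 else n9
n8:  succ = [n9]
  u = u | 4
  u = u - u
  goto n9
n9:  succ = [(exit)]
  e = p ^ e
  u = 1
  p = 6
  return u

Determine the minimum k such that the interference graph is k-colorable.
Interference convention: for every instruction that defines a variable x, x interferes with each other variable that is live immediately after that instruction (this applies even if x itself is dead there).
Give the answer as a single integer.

def/use:
  n0 def {p,q,u} use ∅
  n1 def {p,q} use {p,q}
  n2 def {e,u} use {u}
  n3 def {e} use ∅
  n4 def {e} use ∅
  n5 def {p} use {p}
  n6 def {i,u} use ∅
  n7 def {i} use ∅
  n8 def {u} use {u}
  n9 def {e,p,u} use {e,p}

Backward fixpoint:
  live n0: ∅→{p,q,u}
  live n1: {p,q,u}→{p,u}
  live n2: {p,u}→{p,u}
  live n3: {p,u}→{e,p,u}
  live n4: {p,u}→{e,p,u}
  live n5: {e,p,u}→{e,p,u}
  live n6: {e,p}→{e,p,u}
  live n7: {e,p,u}→{e,p,u}
  live n8: {e,p,u}→{e,p}
  live n9: {e,p}→∅

Interference:
  e — {i,p,u}
  i — {e,p,u}
  p — {e,i,q,u}
  q — {p,u}
  u — {e,i,p,q}

Chromatic number:
  lower bound: {e,i,p,u} mutually conflict ⇒ χ ≥ 4
  assign e→R2 i→R3 p→R0 q→R2 u→R1 — no edge inside a register ⇒ χ ≤ 4
  χ = 4

Answer: 4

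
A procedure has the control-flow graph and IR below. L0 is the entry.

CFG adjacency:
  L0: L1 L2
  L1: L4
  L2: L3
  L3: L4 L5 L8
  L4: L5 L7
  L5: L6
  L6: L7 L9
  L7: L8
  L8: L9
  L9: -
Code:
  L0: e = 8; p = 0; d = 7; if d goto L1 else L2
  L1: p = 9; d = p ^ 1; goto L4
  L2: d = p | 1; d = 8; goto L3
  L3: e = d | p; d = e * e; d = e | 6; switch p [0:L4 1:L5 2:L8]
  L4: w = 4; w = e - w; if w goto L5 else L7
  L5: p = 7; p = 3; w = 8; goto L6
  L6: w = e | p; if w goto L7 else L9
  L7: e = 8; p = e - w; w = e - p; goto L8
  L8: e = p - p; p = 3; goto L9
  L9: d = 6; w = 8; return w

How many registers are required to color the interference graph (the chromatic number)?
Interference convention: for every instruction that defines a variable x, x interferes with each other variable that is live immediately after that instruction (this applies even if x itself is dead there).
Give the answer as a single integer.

Answer: 3

Working:
Per-block:
  L0 def {d,e,p} use ∅
  L1 def {d,p} use ∅
  L2 def {d} use {p}
  L3 def {d,e} use {d,p}
  L4 def {w} use {e}
  L5 def {p,w} use ∅
  L6 def {w} use {e,p}
  L7 def {e,p,w} use {w}
  L8 def {e,p} use {p}
  L9 def {d,w} use ∅

Live sets:
  live L0: ∅→{e,p}
  live L1: {e}→{e}
  live L2: {p}→{d,p}
  live L3: {d,p}→{e,p}
  live L4: {e}→{e,w}
  live L5: {e}→{e,p}
  live L6: {e,p}→{w}
  live L7: {w}→{p}
  live L8: {p}→∅
  live L9: ∅→∅

Interference:
  d — {e,p}
  e — {d,p,w}
  p — {d,e,w}
  w — {e,p}

Colouring:
  clique {d,e,p} ⇒ need ≥ 3
  assign d→r2 e→r0 p→r1 w→r2 — no edge inside a register ⇒ χ ≤ 3
  χ = 3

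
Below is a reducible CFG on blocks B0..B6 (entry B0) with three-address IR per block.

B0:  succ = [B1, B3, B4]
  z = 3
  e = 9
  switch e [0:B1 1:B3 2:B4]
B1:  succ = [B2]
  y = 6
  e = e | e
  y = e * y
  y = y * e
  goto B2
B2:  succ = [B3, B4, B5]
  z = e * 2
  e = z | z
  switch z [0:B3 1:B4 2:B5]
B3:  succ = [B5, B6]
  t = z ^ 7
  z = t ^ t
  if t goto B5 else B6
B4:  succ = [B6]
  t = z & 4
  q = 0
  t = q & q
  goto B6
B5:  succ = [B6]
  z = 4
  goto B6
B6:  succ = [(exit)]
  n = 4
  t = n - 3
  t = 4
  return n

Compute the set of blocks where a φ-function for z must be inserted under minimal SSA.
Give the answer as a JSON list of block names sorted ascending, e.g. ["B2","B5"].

idom tree: B1←B0 B2←B1 B3←B0 B4←B0 B5←B0 B6←B0
Dom at joins:
  B3: preds {B0,B2}: {B0} ∩ {B0,B1,B2} = {B0}; idom=B0
  B4: preds {B0,B2}: {B0} ∩ {B0,B1,B2} = {B0}; idom=B0
  B5: preds {B2,B3}: {B0,B1,B2} ∩ {B0,B3} = {B0}; idom=B0
  B6: preds {B3,B4,B5}: {B0,B3} ∩ {B0,B4} ∩ {B0,B5} = {B0}; idom=B0

DF walk-up:
  join B3 pred B0: · stop@B0
  join B3 pred B2: B2→B1 stop@B0
  join B4 pred B0: · stop@B0
  join B4 pred B2: B2→B1 stop@B0
  join B5 pred B2: B2→B1 stop@B0
  join B5 pred B3: B3 stop@B0
  join B6 pred B3: B3 stop@B0
  join B6 pred B4: B4 stop@B0
  join B6 pred B5: B5 stop@B0
  B0: DF=∅
  B1: DF={B3,B4,B5}
  B2: DF={B3,B4,B5}
  B3: DF={B5,B6}
  B4: DF={B6}
  B5: DF={B6}
  B6: DF=∅

φ for z: defs {B0,B2,B3,B5}
  DF⁺ = {B3,B4,B5,B6}

Answer: ["B3", "B4", "B5", "B6"]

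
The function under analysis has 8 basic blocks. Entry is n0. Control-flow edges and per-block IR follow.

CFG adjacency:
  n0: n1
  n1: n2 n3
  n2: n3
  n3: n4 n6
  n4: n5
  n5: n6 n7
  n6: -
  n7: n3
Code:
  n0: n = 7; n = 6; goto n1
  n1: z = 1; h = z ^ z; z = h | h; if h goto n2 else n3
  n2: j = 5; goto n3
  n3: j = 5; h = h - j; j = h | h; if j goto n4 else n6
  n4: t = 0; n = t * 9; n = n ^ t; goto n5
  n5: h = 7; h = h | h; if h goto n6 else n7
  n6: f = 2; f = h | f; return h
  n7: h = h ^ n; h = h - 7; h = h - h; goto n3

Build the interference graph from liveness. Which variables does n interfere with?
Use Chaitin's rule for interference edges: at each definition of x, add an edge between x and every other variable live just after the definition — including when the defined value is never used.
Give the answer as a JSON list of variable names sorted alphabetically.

def/use:
  n0: {n} / ∅
  n1: {h,z} / ∅
  n2: {j} / ∅
  n3: {h,j} / {h}
  n4: {n,t} / ∅
  n5: {h} / ∅
  n6: {f} / {h}
  n7: {h} / {h,n}

Liveness:
  n0 li=∅ lo=∅
  n1 li=∅ lo={h}
  n2 li={h} lo={h}
  n3 li={h} lo={h}
  n4 li=∅ lo={n}
  n5 li={n} lo={h,n}
  n6 li={h} lo=∅
  n7 li={h,n} lo={h}

Conflict graph:
  f — {h}
  h — {f,j,n,z}
  j — {h}
  n — {h,t}
  t — {n}
  z — {h}

N(n) = ["h", "t"]

Answer: ["h", "t"]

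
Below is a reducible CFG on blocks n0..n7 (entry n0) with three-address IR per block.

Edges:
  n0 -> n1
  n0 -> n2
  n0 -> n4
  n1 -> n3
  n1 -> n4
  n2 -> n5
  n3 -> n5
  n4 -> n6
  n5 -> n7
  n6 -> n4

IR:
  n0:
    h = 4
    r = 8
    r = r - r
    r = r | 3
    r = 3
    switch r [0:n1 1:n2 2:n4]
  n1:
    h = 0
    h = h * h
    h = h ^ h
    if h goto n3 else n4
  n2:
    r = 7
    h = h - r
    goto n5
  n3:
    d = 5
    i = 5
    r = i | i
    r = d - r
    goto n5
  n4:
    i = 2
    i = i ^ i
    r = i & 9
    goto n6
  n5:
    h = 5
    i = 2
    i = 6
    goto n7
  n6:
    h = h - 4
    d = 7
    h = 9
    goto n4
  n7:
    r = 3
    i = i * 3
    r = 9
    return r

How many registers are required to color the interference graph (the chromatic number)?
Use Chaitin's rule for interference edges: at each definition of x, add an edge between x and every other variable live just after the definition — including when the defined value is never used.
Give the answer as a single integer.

Answer: 3

Analysis:
Block summaries:
  n0: def={h,r} ue=∅
  n1: def={h} ue=∅
  n2: def={h,r} ue={h}
  n3: def={d,i,r} ue=∅
  n4: def={i,r} ue=∅
  n5: def={h,i} ue=∅
  n6: def={d,h} ue={h}
  n7: def={i,r} ue={i}

Live sets:
  n0: in=∅ out={h}
  n1: in=∅ out={h}
  n2: in={h} out=∅
  n3: in=∅ out=∅
  n4: in={h} out={h}
  n5: in=∅ out={i}
  n6: in={h} out={h}
  n7: in={i} out=∅

Interference:
  d↔{i,r}
  h↔{i,r}
  i↔{d,h,r}
  r↔{d,h,i}

Chromatic number:
  lower bound: {d,i,r} mutually conflict ⇒ χ ≥ 3
  3-colouring: R0={i}  R1={r}  R2={d,h}
  χ = 3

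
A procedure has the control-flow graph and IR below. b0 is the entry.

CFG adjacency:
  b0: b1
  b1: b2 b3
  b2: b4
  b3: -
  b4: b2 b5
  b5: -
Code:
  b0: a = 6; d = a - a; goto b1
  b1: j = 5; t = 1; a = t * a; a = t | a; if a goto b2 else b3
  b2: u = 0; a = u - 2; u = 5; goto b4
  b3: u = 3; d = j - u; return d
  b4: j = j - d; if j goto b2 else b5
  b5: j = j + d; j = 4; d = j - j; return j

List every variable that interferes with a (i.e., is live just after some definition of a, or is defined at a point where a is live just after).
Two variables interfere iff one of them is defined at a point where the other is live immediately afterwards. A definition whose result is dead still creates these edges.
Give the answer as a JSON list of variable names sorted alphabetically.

Block summaries:
  b0: {a,d} / ∅
  b1: {a,j,t} / {a}
  b2: {a,u} / ∅
  b3: {d,u} / {j}
  b4: {j} / {d,j}
  b5: {d,j} / {d,j}

Live sets:
  b0: in=∅ out={a,d}
  b1: in={a,d} out={d,j}
  b2: in={d,j} out={d,j}
  b3: in={j} out=∅
  b4: in={d,j} out={d,j}
  b5: in={d,j} out=∅

Interfere edges:
  a — {d,j,t}
  d — {a,j,t,u}
  j — {a,d,t,u}
  t — {a,d,j}
  u — {d,j}

N(a) = ["d", "j", "t"]

Answer: ["d", "j", "t"]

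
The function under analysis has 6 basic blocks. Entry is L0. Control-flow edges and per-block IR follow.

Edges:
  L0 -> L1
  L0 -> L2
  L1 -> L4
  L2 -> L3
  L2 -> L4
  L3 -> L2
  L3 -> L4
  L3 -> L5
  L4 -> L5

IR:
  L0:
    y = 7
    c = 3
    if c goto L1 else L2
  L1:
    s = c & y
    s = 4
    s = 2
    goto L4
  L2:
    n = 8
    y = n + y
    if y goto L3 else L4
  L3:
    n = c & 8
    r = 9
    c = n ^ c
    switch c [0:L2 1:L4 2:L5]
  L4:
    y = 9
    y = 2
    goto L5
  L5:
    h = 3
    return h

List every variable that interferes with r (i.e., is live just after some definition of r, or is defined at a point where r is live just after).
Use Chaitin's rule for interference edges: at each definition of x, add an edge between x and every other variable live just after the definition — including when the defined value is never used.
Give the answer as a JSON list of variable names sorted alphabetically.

def/use:
  L0 def {c,y} use ∅
  L1 def {s} use {c,y}
  L2 def {n,y} use {y}
  L3 def {c,n,r} use {c}
  L4 def {y} use ∅
  L5 def {h} use ∅

Live sets:
  L0 li=∅ lo={c,y}
  L1 li={c,y} lo=∅
  L2 li={c,y} lo={c,y}
  L3 li={c,y} lo={c,y}
  L4 li=∅ lo=∅
  L5 li=∅ lo=∅

Interfere edges:
  c — {n,r,y}
  h — ∅
  n — {c,r,y}
  r — {c,n,y}
  s — ∅
  y — {c,n,r}

N(r) = ["c", "n", "y"]

Answer: ["c", "n", "y"]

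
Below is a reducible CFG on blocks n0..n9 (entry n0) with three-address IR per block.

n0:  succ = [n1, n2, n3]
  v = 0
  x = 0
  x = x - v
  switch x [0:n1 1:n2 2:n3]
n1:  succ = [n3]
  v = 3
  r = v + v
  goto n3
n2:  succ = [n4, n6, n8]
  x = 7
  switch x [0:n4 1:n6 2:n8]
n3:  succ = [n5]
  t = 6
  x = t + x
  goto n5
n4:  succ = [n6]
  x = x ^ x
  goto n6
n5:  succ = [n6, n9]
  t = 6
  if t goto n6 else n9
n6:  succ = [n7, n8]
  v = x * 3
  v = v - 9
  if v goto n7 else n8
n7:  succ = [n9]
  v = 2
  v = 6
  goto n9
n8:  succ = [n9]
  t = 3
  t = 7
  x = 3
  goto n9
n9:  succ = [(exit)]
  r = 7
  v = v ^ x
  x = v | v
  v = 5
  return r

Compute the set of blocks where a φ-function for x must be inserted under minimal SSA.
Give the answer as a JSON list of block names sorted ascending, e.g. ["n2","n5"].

idom tree: n1←n0 n2←n0 n3←n0 n4←n2 n5←n3 n6←n0 n7←n6 n8←n0 n9←n0
Join-block Dom:
  n3: preds {n0,n1}: {n0} ∩ {n0,n1} = {n0}; idom=n0
  n6: preds {n2,n4,n5}: {n0,n2} ∩ {n0,n2,n4} ∩ {n0,n3,n5} = {n0}; idom=n0
  n8: preds {n2,n6}: {n0,n2} ∩ {n0,n6} = {n0}; idom=n0
  n9: preds {n5,n7,n8}: {n0,n3,n5} ∩ {n0,n6,n7} ∩ {n0,n8} = {n0}; idom=n0

DF derivation:
  n3←n0: walk · to n0
  n3←n1: walk n1 to n0
  n6←n2: walk n2 to n0
  n6←n4: walk n4→n2 to n0
  n6←n5: walk n5→n3 to n0
  n8←n2: walk n2 to n0
  n8←n6: walk n6 to n0
  n9←n5: walk n5→n3 to n0
  n9←n7: walk n7→n6 to n0
  n9←n8: walk n8 to n0
  DF(n0)=∅
  DF(n1)={n3}
  DF(n2)={n6,n8}
  DF(n3)={n6,n9}
  DF(n4)={n6}
  DF(n5)={n6,n9}
  DF(n6)={n8,n9}
  DF(n7)={n9}
  DF(n8)={n9}
  DF(n9)=∅

φ for x: defs {n0,n2,n3,n4,n8,n9}
  DF⁺ = {n6,n8,n9}

Answer: ["n6", "n8", "n9"]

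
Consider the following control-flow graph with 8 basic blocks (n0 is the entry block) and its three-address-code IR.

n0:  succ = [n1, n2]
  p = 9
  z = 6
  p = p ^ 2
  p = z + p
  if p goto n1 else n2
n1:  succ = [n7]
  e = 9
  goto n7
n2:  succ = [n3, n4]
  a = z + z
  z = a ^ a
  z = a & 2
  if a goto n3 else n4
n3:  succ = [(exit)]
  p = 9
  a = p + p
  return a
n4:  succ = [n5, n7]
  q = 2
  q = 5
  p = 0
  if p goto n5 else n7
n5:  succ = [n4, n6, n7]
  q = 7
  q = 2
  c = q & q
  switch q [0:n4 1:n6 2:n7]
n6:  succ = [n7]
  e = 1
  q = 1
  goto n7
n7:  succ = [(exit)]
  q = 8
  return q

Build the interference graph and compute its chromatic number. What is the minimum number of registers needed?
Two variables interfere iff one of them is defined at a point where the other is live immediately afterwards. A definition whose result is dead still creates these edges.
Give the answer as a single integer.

Answer: 2

Analysis:
Block summaries:
  n0: def={p,z} ue=∅
  n1: def={e} ue=∅
  n2: def={a,z} ue={z}
  n3: def={a,p} ue=∅
  n4: def={p,q} ue=∅
  n5: def={c,q} ue=∅
  n6: def={e,q} ue=∅
  n7: def={q} ue=∅

Live sets:
  live n0: ∅→{z}
  live n1: ∅→∅
  live n2: {z}→∅
  live n3: ∅→∅
  live n4: ∅→∅
  live n5: ∅→∅
  live n6: ∅→∅
  live n7: ∅→∅

Conflict graph:
  a↔{z}
  c↔{q}
  e↔∅
  p↔{z}
  q↔{c}
  z↔{a,p}

Registers:
  {a,z} pairwise interfere (2-clique) ⇒ χ ≥ 2
  assign a→c1 c→c0 e→c0 p→c1 q→c1 z→c0 — no edge inside a register ⇒ χ ≤ 2
  χ = 2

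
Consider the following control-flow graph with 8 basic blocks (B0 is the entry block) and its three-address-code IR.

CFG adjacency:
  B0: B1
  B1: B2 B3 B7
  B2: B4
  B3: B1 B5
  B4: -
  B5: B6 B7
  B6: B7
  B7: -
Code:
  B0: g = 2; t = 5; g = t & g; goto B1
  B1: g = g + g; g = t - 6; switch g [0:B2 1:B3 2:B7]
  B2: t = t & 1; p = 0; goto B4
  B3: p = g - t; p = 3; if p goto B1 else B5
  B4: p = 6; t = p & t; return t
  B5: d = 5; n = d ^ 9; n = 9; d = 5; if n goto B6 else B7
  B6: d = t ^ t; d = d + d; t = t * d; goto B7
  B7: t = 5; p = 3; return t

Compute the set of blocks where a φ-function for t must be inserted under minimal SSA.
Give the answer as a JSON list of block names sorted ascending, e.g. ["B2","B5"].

idom tree: B1←B0 B2←B1 B3←B1 B4←B2 B5←B3 B6←B5 B7←B1
Dom at joins:
  B1: preds {B0,B3}: {B0} ∩ {B0,B1,B3} = {B0}; idom=B0
  B7: preds {B1,B5,B6}: {B0,B1} ∩ {B0,B1,B3,B5} ∩ {B0,B1,B3,B5,B6} = {B0,B1}; idom=B1

Frontier:
  join B1 pred B0: · stop@B0
  join B1 pred B3: B3→B1 stop@B0
  join B7 pred B1: · stop@B1
  join B7 pred B5: B5→B3 stop@B1
  join B7 pred B6: B6→B5→B3 stop@B1
  B0 → ∅
  B1 → {B1}
  B2 → ∅
  B3 → {B1,B7}
  B4 → ∅
  B5 → {B7}
  B6 → {B7}
  B7 → ∅

φ for t: defs {B0,B2,B4,B6,B7}
  DF⁺ = {B7}

Answer: ["B7"]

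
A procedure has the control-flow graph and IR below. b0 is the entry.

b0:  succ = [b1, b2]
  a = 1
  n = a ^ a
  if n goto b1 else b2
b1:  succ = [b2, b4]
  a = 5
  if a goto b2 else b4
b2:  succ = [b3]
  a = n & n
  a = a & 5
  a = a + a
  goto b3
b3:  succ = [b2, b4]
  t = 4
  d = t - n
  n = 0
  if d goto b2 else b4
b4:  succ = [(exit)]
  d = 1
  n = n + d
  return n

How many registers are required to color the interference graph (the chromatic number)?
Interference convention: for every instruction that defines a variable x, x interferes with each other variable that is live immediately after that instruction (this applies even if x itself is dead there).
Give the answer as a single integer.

Answer: 2

Analysis:
Per-block:
  b0 def {a,n} use ∅
  b1 def {a} use ∅
  b2 def {a} use {n}
  b3 def {d,n,t} use {n}
  b4 def {d,n} use {n}

Live sets:
  b0 li=∅ lo={n}
  b1 li={n} lo={n}
  b2 li={n} lo={n}
  b3 li={n} lo={n}
  b4 li={n} lo=∅

Conflict graph:
  a: {n}
  d: {n}
  n: {a,d,t}
  t: {n}

Chromatic number:
  lower bound: {a,n} mutually conflict ⇒ χ ≥ 2
  2-colouring: c0={n}  c1={a,d,t}
  χ = 2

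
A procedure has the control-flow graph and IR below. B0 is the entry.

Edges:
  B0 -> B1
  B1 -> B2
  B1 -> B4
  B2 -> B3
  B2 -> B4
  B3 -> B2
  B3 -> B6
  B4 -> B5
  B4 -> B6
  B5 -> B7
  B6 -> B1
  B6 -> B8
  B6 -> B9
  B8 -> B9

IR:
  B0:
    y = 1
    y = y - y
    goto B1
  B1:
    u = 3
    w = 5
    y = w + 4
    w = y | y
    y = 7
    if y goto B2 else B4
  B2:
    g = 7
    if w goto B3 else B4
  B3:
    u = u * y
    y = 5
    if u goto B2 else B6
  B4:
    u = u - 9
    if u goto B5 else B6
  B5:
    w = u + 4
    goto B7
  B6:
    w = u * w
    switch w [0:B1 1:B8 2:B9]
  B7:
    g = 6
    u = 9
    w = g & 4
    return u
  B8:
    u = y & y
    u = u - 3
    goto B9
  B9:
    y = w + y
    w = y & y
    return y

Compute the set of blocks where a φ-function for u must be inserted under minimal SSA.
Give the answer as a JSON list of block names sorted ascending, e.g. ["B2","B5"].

idom tree: B1←B0 B2←B1 B3←B2 B4←B1 B5←B4 B6←B1 B7←B5 B8←B6 B9←B6
Dom∩ at merges:
  B1: preds {B0,B6}: {B0} ∩ {B0,B1,B6} = {B0}; idom=B0
  B2: preds {B1,B3}: {B0,B1} ∩ {B0,B1,B2,B3} = {B0,B1}; idom=B1
  B4: preds {B1,B2}: {B0,B1} ∩ {B0,B1,B2} = {B0,B1}; idom=B1
  B6: preds {B3,B4}: {B0,B1,B2,B3} ∩ {B0,B1,B4} = {B0,B1}; idom=B1
  B9: preds {B6,B8}: {B0,B1,B6} ∩ {B0,B1,B6,B8} = {B0,B1,B6}; idom=B6

DF walk-up:
  join B1 pred B0: · stop@B0
  join B1 pred B6: B6→B1 stop@B0
  join B2 pred B1: · stop@B1
  join B2 pred B3: B3→B2 stop@B1
  join B4 pred B1: · stop@B1
  join B4 pred B2: B2 stop@B1
  join B6 pred B3: B3→B2 stop@B1
  join B6 pred B4: B4 stop@B1
  join B9 pred B6: · stop@B6
  join B9 pred B8: B8 stop@B6
  DF(B0)=∅
  DF(B1)={B1}
  DF(B2)={B2,B4,B6}
  DF(B3)={B2,B6}
  DF(B4)={B6}
  DF(B5)=∅
  DF(B6)={B1}
  DF(B7)=∅
  DF(B8)={B9}
  DF(B9)=∅

φ for u: defs {B1,B3,B4,B7,B8}
  DF⁺ = {B1,B2,B4,B6,B9}

Answer: ["B1", "B2", "B4", "B6", "B9"]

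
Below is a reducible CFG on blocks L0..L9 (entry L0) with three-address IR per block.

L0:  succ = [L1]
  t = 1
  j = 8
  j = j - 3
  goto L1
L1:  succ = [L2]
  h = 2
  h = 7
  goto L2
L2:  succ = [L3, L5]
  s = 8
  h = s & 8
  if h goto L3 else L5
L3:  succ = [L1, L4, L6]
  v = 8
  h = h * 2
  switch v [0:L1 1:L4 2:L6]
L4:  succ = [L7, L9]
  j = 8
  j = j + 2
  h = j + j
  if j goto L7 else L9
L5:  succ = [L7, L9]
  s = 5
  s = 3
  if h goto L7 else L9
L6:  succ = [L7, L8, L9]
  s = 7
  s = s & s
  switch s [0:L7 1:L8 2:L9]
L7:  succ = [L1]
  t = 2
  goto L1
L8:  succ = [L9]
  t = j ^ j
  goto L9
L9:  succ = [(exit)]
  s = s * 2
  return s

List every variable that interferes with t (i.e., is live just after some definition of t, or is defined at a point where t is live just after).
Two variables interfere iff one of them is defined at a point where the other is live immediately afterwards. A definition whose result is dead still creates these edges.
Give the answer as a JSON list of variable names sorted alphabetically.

Answer: ["j", "s"]

Analysis:
def/use:
  L0: {j,t} / ∅
  L1: {h} / ∅
  L2: {h,s} / ∅
  L3: {h,v} / {h}
  L4: {h,j} / ∅
  L5: {s} / {h}
  L6: {s} / ∅
  L7: {t} / ∅
  L8: {t} / {j}
  L9: {s} / {s}

Backward fixpoint:
  live L0: ∅→{j}
  live L1: {j}→{j}
  live L2: {j}→{h,j,s}
  live L3: {h,j,s}→{j,s}
  live L4: {s}→{j,s}
  live L5: {h,j}→{j,s}
  live L6: {j}→{j,s}
  live L7: {j}→{j}
  live L8: {j,s}→{s}
  live L9: {s}→∅

Interference:
  h↔{j,s,v}
  j↔{h,s,t,v}
  s↔{h,j,t,v}
  t↔{j,s}
  v↔{h,j,s}

N(t) = ["j", "s"]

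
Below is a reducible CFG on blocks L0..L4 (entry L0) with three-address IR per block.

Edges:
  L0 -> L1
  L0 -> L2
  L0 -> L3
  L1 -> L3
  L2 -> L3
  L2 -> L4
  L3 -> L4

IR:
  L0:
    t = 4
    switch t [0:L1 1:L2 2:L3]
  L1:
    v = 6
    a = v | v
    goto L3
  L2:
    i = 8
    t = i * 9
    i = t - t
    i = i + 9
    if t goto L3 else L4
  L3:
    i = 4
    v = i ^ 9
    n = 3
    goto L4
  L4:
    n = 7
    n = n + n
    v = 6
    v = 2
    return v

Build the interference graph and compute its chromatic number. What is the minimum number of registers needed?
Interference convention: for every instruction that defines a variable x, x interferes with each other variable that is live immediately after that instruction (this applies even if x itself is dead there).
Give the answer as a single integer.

Block summaries:
  L0: def={t} ue=∅
  L1: def={a,v} ue=∅
  L2: def={i,t} ue=∅
  L3: def={i,n,v} ue=∅
  L4: def={n,v} ue=∅

Liveness:
  live L0: ∅→∅
  live L1: ∅→∅
  live L2: ∅→∅
  live L3: ∅→∅
  live L4: ∅→∅

Interference:
  a: ∅
  i: {t}
  n: ∅
  t: {i}
  v: ∅

Registers:
  {i,t} pairwise interfere (2-clique) ⇒ χ ≥ 2
  2-colouring: r0={a,i,n,v}  r1={t}
  χ = 2

Answer: 2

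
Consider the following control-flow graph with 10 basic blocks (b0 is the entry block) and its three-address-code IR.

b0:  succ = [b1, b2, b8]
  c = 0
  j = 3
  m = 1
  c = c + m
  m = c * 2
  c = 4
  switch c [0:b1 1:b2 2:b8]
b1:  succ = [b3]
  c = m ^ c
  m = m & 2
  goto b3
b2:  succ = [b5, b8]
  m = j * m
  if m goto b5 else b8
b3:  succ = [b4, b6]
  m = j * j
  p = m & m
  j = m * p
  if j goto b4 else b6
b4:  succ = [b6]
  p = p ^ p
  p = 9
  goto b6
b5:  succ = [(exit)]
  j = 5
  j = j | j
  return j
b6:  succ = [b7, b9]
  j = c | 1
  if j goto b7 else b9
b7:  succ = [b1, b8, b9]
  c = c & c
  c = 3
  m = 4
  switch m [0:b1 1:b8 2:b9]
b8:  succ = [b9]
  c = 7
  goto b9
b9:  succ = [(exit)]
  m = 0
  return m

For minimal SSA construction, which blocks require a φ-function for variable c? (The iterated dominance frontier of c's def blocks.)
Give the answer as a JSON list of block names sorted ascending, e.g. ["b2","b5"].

Answer: ["b1", "b8", "b9"]

Analysis:
idom tree: b1←b0 b2←b0 b3←b1 b4←b3 b5←b2 b6←b3 b7←b6 b8←b0 b9←b0
Join-block Dom:
  b1: preds {b0,b7}: {b0} ∩ {b0,b1,b3,b6,b7} = {b0}; idom=b0
  b6: preds {b3,b4}: {b0,b1,b3} ∩ {b0,b1,b3,b4} = {b0,b1,b3}; idom=b3
  b8: preds {b0,b2,b7}: {b0} ∩ {b0,b2} ∩ {b0,b1,b3,b6,b7} = {b0}; idom=b0
  b9: preds {b6,b7,b8}: {b0,b1,b3,b6} ∩ {b0,b1,b3,b6,b7} ∩ {b0,b8} = {b0}; idom=b0

DF walk-up:
  b1←b0: walk · to b0
  b1←b7: walk b7→b6→b3→b1 to b0
  b6←b3: walk · to b3
  b6←b4: walk b4 to b3
  b8←b0: walk · to b0
  b8←b2: walk b2 to b0
  b8←b7: walk b7→b6→b3→b1 to b0
  b9←b6: walk b6→b3→b1 to b0
  b9←b7: walk b7→b6→b3→b1 to b0
  b9←b8: walk b8 to b0
  b0 → ∅
  b1 → {b1,b8,b9}
  b2 → {b8}
  b3 → {b1,b8,b9}
  b4 → {b6}
  b5 → ∅
  b6 → {b1,b8,b9}
  b7 → {b1,b8,b9}
  b8 → {b9}
  b9 → ∅

φ for c: defs {b0,b1,b7,b8}
  DF⁺ = {b1,b8,b9}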